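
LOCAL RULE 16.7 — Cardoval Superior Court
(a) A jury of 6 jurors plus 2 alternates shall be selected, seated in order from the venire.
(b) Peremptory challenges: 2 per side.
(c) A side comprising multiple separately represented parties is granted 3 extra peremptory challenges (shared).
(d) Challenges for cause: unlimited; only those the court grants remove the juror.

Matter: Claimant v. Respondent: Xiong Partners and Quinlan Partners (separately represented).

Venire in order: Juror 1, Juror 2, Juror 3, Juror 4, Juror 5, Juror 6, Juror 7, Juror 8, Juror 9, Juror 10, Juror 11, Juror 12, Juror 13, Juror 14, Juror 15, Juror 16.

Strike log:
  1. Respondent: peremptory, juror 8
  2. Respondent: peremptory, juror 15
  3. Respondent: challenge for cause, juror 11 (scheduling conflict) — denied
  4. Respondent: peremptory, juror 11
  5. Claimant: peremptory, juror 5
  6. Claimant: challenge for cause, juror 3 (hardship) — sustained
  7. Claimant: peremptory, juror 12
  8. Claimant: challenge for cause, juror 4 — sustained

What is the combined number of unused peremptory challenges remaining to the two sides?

Claimant allotment: 2. Respondent allotment: 2 base + 3 multi-party = 5.
Claimant peremptories used: #5, #12 — 2 (for-cause on #3, #4 don't count).
Respondent peremptories used: #8, #15, #11 — 3 (the for-cause on #11 doesn't count).
Remaining: (2 − 2) + (5 − 3) = 2.

2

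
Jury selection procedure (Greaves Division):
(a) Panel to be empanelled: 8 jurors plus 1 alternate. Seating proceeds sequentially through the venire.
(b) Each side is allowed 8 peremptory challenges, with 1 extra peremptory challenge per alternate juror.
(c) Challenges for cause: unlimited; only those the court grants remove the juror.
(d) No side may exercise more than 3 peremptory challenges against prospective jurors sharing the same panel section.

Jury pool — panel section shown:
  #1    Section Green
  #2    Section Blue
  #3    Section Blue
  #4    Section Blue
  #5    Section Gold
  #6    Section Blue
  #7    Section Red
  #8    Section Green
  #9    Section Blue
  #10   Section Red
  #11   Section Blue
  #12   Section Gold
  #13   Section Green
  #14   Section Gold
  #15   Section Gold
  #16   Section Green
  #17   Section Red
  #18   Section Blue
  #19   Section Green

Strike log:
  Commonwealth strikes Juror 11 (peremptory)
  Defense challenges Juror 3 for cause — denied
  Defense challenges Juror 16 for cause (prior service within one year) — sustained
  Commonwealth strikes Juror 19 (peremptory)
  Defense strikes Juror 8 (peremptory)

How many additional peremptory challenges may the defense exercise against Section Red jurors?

Defense peremptories so far: #8 — 1 of 9 used, 8 left overall.
Against Section Red: none yet — per-section cap 3 leaves 3.
Binding limit: min(8, 3) = 3.

3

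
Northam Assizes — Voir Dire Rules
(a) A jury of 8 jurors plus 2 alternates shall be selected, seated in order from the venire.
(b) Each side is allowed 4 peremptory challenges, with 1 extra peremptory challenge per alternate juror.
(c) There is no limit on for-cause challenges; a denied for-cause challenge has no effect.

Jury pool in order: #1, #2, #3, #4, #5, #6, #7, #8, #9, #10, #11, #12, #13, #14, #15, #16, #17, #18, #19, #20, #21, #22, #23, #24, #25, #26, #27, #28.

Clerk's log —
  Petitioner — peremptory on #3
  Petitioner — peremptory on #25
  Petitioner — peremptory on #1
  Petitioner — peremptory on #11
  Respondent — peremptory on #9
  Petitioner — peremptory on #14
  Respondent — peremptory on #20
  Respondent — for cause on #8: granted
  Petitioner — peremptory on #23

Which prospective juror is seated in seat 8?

Removed: #1, #3, #8, #9, #11, #14, #20, #23, #25.
Seating in order: seats 1–8 → #2, #4, #5, #6, #7, #10, #12, #13; alternates → #15, #16.
So seat 8 is #13.

13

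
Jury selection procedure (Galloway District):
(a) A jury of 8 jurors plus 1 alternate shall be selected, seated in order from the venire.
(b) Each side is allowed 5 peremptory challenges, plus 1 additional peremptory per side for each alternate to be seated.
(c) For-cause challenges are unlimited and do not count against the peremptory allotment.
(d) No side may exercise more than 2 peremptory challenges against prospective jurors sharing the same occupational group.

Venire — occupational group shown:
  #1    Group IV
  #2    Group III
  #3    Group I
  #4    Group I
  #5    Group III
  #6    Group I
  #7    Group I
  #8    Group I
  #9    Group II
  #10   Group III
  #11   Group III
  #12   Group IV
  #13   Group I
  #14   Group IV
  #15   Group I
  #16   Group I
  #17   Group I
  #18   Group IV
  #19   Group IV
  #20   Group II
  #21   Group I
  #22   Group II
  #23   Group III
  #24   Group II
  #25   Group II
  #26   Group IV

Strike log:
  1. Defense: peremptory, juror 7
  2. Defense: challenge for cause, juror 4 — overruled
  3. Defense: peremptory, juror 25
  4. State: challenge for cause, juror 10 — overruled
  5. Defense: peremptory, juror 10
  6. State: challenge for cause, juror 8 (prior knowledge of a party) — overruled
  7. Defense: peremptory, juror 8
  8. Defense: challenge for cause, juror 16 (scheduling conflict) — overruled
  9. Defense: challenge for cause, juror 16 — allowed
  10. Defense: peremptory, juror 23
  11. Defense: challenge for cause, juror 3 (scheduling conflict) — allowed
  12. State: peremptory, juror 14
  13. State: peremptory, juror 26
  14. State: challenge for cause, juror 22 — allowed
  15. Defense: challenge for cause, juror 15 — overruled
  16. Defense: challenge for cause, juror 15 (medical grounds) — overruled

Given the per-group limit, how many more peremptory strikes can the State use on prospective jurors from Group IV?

State peremptories so far: #14, #26 — 2 of 6 used, 4 left overall.
Against Group IV: #14, #26 — 2 used; per-group cap 2 leaves 0.
Binding limit: min(4, 0) = 0.

0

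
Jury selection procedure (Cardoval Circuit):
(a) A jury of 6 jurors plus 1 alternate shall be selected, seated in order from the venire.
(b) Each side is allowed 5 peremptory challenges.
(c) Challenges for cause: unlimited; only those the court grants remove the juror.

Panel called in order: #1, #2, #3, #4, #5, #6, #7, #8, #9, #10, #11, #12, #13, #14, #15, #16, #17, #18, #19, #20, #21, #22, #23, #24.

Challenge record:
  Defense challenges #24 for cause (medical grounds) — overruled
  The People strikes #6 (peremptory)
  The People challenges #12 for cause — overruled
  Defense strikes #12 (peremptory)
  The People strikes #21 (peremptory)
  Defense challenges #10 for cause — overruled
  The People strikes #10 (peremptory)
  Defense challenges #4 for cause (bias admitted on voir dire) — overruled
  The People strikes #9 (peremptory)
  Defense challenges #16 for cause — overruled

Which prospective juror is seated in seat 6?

Removed: #6, #9, #10, #12, #21. (#4, #16, #24 stay — for-cause denied.)
Filling seats in venire order through position 6: #1, #2, #3, #4, #5, #7.
So seat 6 is #7.

7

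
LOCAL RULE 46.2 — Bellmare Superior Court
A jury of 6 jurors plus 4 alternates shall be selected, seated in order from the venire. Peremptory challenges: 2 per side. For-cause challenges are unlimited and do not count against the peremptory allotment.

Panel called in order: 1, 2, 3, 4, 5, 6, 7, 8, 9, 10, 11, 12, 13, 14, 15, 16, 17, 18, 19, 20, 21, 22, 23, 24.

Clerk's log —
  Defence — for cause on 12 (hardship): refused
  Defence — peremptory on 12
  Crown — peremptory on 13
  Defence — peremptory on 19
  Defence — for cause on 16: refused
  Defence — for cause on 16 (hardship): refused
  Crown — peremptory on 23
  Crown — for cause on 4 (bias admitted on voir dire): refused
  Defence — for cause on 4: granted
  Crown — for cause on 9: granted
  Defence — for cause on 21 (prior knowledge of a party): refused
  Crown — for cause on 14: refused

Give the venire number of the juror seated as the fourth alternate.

14

Removed: #4, #9, #12, #13, #19, #23. (#14, #16, #21 stay — for-cause denied.)
Seating in order: seats 1–6 → #1, #2, #3, #5, #6, #7; alternates → #8, #10, #11, #14.
So alternate 4 is #14.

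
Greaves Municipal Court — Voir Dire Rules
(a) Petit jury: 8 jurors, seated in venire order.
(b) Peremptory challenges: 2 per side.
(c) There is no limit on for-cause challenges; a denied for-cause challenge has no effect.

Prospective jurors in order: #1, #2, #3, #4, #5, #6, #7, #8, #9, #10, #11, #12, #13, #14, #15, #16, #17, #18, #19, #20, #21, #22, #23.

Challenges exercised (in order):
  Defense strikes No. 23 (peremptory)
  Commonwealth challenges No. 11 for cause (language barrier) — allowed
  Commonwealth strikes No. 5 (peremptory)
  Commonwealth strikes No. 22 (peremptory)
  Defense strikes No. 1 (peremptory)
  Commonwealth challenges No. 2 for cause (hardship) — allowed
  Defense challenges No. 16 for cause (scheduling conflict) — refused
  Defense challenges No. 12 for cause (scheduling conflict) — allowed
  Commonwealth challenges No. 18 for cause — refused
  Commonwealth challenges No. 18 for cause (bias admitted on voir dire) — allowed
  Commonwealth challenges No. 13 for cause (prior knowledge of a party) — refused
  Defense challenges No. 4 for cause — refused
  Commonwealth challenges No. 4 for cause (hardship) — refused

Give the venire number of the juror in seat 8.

Removed: #1, #2, #5, #11, #12, #18, #22, #23. (#4, #13, #16 stay — for-cause denied.)
Seating in order: seats 1–8 → #3, #4, #6, #7, #8, #9, #10, #13.
So seat 8 is #13.

13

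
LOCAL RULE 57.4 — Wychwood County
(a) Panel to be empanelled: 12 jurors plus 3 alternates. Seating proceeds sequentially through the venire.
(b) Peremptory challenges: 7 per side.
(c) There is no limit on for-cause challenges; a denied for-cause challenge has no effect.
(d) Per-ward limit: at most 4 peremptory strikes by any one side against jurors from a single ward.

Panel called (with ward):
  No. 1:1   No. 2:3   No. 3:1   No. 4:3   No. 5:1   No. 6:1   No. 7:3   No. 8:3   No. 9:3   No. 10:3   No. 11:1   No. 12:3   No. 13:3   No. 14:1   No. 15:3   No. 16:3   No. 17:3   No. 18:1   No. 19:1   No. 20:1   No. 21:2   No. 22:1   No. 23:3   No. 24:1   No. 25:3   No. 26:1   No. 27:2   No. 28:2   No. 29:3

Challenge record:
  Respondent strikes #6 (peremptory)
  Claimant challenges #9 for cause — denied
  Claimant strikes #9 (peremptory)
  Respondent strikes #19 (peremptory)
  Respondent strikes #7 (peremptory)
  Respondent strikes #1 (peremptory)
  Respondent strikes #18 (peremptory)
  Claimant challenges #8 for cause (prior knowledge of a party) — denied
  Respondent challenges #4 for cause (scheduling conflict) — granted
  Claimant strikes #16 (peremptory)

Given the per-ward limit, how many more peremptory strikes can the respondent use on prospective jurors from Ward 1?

0

Respondent peremptories so far: #6, #19, #7, #1, #18 — 5 of 7 used, 2 left overall.
Against Ward 1: #6, #19, #1, #18 — 4 used; per-ward cap 4 leaves 0.
Binding limit: min(2, 0) = 0.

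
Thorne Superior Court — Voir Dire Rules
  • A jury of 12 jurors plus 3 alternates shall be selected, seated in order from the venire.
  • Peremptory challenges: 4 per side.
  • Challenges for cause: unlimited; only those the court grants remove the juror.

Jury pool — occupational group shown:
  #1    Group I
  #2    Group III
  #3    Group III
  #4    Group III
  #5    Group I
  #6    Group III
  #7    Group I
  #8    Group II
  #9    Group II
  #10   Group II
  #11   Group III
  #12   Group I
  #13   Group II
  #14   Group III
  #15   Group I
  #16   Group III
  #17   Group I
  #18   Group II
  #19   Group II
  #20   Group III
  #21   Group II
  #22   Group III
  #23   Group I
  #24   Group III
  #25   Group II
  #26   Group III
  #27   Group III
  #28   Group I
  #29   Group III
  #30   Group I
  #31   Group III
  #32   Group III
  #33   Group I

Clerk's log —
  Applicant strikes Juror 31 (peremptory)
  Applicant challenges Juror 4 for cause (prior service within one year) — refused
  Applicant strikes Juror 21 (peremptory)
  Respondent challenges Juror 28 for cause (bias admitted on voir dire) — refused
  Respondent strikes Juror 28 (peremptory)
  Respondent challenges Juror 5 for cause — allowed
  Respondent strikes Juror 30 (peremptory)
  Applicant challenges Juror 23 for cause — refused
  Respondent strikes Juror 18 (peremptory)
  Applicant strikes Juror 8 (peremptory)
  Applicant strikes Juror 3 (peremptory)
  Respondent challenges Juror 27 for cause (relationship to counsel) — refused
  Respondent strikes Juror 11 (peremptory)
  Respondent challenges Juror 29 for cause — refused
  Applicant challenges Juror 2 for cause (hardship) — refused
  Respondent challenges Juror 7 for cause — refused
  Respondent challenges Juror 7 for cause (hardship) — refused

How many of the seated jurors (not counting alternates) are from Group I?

Removed: #3, #5, #8, #11, #18, #21, #28, #30, #31.
Seated jurors 1–12: #1, #2, #4, #6, #7, #9, #10, #12, #13, #14, #15, #16 (alternates #17, #19, #20 not counted).
Of those, in Group I: #1, #7, #12, #15 → 4.

4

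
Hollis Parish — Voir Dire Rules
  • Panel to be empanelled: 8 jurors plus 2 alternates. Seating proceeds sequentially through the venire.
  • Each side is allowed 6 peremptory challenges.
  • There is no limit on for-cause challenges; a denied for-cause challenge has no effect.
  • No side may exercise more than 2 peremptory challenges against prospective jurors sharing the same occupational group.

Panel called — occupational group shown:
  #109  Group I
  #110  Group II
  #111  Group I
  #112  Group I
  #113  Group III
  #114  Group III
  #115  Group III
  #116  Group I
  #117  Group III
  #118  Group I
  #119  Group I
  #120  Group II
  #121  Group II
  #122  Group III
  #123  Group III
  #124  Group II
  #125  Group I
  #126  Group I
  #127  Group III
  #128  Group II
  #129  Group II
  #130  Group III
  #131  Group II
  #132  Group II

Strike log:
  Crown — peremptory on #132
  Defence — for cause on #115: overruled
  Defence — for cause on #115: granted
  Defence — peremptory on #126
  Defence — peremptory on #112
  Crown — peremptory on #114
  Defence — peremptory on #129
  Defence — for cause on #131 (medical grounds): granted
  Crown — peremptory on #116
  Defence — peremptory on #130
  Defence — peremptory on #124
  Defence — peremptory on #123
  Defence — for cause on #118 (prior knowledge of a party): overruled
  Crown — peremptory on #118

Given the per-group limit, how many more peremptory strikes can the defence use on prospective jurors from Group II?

0

Defence peremptories so far: #126, #112, #129, #130, #124, #123 — 6 of 6 used, 0 left overall.
Against Group II: #129, #124 — 2 used; per-group cap 2 leaves 0.
Binding limit: min(0, 0) = 0.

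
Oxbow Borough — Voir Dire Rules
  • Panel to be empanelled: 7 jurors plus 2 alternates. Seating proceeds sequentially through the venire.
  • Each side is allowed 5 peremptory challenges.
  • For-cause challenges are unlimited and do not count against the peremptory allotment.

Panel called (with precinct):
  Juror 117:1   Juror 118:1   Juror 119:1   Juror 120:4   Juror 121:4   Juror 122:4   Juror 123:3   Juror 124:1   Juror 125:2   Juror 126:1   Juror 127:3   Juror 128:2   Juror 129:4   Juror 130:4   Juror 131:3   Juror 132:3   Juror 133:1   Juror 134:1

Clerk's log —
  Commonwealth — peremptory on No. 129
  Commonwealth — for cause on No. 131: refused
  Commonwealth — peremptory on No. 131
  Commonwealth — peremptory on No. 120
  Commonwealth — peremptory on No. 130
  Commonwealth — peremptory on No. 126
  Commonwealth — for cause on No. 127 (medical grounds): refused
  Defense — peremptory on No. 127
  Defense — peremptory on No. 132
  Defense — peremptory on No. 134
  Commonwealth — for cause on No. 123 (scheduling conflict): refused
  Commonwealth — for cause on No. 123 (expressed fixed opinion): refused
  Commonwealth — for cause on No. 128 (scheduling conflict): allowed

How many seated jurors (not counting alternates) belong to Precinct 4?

Removed: #120, #126, #127, #128, #129, #130, #131, #132, #134.
Seated jurors 1–7: #117, #118, #119, #121, #122, #123, #124 (alternates #125, #133 not counted).
Of those, in Precinct 4: #121, #122 → 2.

2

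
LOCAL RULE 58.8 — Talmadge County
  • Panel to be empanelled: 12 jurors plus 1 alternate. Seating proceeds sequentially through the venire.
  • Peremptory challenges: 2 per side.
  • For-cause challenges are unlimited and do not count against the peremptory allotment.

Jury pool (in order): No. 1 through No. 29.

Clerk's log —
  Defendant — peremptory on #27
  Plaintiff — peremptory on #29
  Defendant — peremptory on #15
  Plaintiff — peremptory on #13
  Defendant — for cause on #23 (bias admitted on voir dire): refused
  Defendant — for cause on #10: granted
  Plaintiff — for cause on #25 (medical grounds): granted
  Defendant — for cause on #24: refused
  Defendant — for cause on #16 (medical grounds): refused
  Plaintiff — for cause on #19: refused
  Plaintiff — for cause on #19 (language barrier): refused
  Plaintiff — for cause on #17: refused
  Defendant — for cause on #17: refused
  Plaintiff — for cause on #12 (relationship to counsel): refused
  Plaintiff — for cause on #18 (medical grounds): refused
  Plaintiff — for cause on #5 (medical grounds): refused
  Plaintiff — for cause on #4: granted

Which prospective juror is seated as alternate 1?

Removed: #4, #10, #13, #15, #25, #27, #29. (#5, #12, #16, #17, #18, #19, #23, #24 stay — for-cause denied.)
Seating in order: seats 1–12 → #1, #2, #3, #5, #6, #7, #8, #9, #11, #12, #14, #16; alternates → #17.
So alternate 1 is #17.

17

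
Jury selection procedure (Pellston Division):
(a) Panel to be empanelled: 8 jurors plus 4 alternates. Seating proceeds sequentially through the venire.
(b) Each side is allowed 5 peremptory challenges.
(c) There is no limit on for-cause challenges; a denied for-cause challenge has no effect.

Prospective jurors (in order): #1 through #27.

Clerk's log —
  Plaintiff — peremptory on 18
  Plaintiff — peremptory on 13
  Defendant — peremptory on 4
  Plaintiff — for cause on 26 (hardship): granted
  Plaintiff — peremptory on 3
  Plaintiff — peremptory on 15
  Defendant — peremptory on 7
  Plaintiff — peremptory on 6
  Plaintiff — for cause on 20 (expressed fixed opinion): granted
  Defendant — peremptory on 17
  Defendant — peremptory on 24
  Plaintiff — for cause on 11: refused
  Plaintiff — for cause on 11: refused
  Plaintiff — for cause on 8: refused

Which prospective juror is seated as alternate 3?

19

Removed: #3, #4, #6, #7, #13, #15, #17, #18, #20, #24, #26. (#8, #11 stay — for-cause denied.)
Seating in order: seats 1–8 → #1, #2, #5, #8, #9, #10, #11, #12; alternates → #14, #16, #19, #21.
So alternate 3 is #19.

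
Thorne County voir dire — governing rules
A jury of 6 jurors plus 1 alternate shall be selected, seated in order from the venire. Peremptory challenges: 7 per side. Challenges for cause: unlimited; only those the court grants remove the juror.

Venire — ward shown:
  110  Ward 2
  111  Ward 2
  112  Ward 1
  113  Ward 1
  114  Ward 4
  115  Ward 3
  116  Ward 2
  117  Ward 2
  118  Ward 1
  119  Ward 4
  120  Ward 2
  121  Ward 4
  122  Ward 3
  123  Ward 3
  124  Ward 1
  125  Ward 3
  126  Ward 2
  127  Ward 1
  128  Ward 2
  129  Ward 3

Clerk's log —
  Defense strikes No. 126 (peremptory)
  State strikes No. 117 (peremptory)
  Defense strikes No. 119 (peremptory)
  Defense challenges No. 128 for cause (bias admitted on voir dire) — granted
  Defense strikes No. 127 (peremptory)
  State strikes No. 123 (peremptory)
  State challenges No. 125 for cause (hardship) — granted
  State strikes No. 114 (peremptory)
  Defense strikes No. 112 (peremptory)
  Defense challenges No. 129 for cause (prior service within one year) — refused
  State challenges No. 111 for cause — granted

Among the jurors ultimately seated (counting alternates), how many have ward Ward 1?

Removed: #111, #112, #114, #117, #119, #123, #125, #126, #127, #128.
Seated (7 incl. alternates): #110, #113, #115, #116, #118, #120, #121.
Of those, in Ward 1: #113, #118 → 2.

2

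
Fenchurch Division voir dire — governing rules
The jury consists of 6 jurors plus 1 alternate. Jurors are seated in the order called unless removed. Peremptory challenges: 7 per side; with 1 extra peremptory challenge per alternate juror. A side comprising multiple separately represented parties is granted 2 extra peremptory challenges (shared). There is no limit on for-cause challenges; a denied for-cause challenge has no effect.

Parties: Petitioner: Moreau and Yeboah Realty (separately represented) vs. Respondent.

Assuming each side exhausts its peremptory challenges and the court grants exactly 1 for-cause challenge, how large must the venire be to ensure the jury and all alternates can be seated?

26

Seats to fill: 6 + 1 alternates = 7.
Peremptories — Petitioner: 7 + 1×1 + 2 = 10; Respondent: 7 + 1×1 = 8; total 18.
For-cause removals: 1.
Minimum venire: 7 + 18 + 1 = 26.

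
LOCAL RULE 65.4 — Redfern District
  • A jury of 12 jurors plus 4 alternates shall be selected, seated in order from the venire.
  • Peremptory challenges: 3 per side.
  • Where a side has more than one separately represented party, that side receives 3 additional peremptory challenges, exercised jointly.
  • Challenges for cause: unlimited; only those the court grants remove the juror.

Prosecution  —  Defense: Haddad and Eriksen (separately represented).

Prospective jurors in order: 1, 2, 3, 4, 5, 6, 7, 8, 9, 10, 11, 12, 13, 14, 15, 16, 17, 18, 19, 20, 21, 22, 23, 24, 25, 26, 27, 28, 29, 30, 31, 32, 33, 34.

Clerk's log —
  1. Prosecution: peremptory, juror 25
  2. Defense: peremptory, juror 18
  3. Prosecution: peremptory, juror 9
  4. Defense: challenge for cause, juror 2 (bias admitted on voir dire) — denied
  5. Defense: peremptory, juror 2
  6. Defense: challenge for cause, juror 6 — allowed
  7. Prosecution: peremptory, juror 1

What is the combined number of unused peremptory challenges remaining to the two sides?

Prosecution allotment: 3. Defense allotment: 3 base + 3 multi-party = 6.
Prosecution peremptories used: #25, #9, #1 — 3.
Defense peremptories used: #18, #2 — 2 (for-cause on #2, #6 don't count).
Remaining: (3 − 3) + (6 − 2) = 4.

4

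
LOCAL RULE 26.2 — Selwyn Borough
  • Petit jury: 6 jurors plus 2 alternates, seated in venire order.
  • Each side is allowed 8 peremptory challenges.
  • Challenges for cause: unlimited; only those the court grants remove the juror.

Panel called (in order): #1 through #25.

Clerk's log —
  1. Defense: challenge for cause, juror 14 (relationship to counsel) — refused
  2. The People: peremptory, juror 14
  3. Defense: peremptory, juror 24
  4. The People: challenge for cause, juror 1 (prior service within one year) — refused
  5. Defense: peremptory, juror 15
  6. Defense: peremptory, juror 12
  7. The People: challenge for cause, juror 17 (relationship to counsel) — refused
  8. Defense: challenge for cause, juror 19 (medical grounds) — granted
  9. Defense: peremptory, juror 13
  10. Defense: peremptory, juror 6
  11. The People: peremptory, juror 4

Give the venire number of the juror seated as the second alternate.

Removed: #4, #6, #12, #13, #14, #15, #19, #24. (#1, #17 stay — for-cause denied.)
Filling seats in venire order through position 8: #1, #2, #3, #5, #7, #8, #9, #10.
So alternate 2 is #10.

10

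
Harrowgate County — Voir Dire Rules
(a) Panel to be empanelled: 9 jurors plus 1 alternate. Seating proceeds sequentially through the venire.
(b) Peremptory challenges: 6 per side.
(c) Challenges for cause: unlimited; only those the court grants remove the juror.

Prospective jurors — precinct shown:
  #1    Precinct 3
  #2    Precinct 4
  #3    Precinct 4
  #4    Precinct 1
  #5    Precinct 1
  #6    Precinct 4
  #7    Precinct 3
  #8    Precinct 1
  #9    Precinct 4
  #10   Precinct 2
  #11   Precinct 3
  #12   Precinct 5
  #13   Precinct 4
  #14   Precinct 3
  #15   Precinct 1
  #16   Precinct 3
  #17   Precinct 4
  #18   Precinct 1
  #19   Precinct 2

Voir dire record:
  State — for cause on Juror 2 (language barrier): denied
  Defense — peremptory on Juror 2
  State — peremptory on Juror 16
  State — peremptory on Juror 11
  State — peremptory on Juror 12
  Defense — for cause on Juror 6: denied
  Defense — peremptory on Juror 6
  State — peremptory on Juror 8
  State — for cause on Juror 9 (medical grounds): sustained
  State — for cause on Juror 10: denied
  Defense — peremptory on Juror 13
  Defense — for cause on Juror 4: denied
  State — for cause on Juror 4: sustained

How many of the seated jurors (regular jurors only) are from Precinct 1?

3

Removed: #2, #4, #6, #8, #9, #11, #12, #13, #16.
Seated jurors 1–9: #1, #3, #5, #7, #10, #14, #15, #17, #18 (alternates #19 not counted).
Of those, in Precinct 1: #5, #15, #18 → 3.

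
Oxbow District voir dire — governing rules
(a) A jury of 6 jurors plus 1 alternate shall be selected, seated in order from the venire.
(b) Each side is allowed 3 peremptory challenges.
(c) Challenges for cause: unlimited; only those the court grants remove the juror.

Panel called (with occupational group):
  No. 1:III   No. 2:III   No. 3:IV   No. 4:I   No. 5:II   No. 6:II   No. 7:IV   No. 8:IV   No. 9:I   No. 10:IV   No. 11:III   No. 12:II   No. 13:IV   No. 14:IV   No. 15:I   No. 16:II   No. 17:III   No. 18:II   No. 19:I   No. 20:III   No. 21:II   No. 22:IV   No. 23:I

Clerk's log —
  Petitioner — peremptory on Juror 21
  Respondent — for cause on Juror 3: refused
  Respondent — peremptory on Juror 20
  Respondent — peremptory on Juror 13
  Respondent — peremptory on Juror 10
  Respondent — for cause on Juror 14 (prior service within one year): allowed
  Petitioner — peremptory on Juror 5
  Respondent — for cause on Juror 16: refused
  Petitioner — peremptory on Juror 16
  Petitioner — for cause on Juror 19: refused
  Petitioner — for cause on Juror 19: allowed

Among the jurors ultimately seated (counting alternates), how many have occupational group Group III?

2

Removed: #5, #10, #13, #14, #16, #19, #20, #21.
Seated (7 incl. alternates): #1, #2, #3, #4, #6, #7, #8.
Of those, in Group III: #1, #2 → 2.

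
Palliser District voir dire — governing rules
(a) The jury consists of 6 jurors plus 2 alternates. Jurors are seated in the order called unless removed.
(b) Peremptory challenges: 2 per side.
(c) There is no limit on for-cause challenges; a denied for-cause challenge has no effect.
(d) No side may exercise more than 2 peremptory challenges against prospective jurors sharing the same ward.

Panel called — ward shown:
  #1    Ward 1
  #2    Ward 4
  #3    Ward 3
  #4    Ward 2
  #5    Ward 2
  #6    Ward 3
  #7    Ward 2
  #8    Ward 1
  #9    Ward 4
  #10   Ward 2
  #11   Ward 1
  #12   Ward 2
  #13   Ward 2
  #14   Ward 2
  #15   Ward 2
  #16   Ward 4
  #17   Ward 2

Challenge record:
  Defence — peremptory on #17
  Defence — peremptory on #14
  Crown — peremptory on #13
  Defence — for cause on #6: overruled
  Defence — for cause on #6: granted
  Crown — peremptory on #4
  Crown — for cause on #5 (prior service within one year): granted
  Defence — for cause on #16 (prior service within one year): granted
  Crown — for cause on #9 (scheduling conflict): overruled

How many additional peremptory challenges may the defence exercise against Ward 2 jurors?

0

Defence peremptories so far: #17, #14 — 2 of 2 used, 0 left overall.
Against Ward 2: #17, #14 — 2 used; per-ward cap 2 leaves 0.
Binding limit: min(0, 0) = 0.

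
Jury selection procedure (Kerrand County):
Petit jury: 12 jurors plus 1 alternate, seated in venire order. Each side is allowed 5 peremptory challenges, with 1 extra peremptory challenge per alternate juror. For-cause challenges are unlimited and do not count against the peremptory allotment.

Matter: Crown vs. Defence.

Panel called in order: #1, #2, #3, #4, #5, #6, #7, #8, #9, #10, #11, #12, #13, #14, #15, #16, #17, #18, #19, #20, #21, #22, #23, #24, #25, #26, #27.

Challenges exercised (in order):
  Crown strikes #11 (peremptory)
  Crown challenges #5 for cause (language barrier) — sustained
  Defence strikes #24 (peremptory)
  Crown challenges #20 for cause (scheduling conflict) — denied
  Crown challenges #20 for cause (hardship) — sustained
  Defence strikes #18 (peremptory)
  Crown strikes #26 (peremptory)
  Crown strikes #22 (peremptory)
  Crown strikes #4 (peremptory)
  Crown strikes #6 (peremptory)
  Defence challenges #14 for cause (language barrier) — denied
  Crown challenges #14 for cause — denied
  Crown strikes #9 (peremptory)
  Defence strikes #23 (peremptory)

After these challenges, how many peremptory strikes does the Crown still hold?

0

Crown allotment: 5 base + 1 × 1 alternate = 6.
Crown peremptories used: #11, #26, #22, #4, #6, #9 — 6 (for-cause on #5, #20, #20, #14 don't count).
Remaining: 6 − 6 = 0.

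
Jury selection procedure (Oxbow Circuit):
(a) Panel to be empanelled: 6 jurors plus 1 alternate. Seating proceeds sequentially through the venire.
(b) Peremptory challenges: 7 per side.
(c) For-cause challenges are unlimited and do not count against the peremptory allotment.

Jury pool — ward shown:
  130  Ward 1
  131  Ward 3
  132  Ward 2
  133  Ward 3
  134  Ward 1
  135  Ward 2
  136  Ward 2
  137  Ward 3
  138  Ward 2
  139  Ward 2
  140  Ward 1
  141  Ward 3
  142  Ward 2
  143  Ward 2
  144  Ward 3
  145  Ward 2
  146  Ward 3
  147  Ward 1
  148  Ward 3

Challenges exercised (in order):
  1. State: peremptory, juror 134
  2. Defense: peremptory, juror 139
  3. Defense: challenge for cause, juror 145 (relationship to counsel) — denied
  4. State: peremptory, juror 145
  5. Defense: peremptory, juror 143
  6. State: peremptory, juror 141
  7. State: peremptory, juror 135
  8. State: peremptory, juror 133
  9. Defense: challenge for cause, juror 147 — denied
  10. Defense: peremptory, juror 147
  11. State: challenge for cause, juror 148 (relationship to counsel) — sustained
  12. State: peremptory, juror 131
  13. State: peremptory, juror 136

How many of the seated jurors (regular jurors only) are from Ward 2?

Removed: #131, #133, #134, #135, #136, #139, #141, #143, #145, #147, #148.
Seated jurors 1–6: #130, #132, #137, #138, #140, #142 (alternates #144 not counted).
Of those, in Ward 2: #132, #138, #142 → 3.

3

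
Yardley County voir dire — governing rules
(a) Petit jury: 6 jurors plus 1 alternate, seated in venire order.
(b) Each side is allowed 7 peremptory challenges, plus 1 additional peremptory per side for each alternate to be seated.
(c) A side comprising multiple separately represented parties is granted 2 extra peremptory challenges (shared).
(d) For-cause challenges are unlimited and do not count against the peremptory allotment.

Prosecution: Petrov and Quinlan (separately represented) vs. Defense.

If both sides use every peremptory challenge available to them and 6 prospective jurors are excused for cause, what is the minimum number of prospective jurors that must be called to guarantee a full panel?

Seats to fill: 6 + 1 alternates = 7.
Peremptories — Prosecution: 7 + 1×1 + 2 = 10; Defense: 7 + 1×1 = 8; total 18.
For-cause removals: 6.
Minimum venire: 7 + 18 + 6 = 31.

31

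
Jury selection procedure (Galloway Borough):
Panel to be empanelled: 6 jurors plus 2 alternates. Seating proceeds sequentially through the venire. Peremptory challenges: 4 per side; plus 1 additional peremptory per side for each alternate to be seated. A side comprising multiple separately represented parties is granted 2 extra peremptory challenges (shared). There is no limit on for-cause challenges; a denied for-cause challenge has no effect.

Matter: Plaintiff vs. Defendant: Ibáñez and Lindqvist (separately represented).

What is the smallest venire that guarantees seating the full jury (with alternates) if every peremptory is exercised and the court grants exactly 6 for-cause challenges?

28

Seats to fill: 6 + 2 alternates = 8.
Peremptories — Plaintiff: 4 + 1×2 = 6; Defendant: 4 + 1×2 + 2 = 8; total 14.
For-cause removals: 6.
Minimum venire: 8 + 14 + 6 = 28.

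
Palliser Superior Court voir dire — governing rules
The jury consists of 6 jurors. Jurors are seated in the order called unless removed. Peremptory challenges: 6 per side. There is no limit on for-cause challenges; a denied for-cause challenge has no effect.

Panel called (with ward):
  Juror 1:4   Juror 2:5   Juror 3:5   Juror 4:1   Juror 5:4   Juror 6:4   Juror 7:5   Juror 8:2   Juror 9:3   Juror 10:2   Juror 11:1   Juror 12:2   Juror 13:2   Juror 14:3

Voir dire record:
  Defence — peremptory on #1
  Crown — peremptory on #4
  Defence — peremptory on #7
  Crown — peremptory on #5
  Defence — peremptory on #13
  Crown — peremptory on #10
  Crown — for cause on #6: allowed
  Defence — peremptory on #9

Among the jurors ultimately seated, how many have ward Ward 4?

0

Removed: #1, #4, #5, #6, #7, #9, #10, #13.
Seated jurors 1–6: #2, #3, #8, #11, #12, #14.
None of those are in Ward 4 → 0.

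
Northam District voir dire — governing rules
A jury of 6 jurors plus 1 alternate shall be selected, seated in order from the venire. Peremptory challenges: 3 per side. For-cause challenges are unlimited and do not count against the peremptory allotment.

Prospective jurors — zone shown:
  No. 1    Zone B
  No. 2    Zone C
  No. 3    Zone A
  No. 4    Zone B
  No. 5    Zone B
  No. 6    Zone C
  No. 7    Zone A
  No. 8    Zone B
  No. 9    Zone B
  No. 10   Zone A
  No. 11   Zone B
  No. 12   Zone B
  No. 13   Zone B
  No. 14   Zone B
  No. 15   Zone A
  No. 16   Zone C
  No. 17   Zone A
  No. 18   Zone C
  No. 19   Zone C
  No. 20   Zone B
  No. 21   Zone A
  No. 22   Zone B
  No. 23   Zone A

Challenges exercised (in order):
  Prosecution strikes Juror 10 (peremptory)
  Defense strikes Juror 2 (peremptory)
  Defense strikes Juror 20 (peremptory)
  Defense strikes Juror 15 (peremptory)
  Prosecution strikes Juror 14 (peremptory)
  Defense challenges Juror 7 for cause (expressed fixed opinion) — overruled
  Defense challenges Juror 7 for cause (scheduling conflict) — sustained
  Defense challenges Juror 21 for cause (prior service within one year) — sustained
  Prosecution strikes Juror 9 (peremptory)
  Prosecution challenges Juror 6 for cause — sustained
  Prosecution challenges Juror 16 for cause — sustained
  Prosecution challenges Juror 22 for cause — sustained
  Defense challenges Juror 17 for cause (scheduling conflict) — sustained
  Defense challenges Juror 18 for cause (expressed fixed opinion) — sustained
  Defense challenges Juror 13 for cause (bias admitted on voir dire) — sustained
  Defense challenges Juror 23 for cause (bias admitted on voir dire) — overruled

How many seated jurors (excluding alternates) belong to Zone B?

5

Removed: #2, #6, #7, #9, #10, #13, #14, #15, #16, #17, #18, #20, #21, #22.
Seated jurors 1–6: #1, #3, #4, #5, #8, #11 (alternates #12 not counted).
Of those, in Zone B: #1, #4, #5, #8, #11 → 5.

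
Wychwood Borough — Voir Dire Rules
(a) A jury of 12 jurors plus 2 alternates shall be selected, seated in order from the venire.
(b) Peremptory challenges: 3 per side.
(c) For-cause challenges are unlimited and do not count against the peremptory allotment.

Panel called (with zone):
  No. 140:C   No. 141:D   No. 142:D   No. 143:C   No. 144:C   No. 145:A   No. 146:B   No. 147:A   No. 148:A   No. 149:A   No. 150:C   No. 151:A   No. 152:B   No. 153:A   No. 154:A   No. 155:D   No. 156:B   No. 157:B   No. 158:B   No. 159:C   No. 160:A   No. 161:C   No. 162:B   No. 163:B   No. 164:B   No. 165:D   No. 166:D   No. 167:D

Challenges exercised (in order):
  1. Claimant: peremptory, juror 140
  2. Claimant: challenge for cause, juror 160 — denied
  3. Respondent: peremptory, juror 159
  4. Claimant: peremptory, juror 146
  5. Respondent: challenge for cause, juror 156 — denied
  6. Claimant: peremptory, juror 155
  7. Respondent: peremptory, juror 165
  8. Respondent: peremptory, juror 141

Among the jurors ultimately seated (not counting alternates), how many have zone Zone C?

Removed: #140, #141, #146, #155, #159, #165.
Seated jurors 1–12: #142, #143, #144, #145, #147, #148, #149, #150, #151, #152, #153, #154 (alternates #156, #157 not counted).
Of those, in Zone C: #143, #144, #150 → 3.

3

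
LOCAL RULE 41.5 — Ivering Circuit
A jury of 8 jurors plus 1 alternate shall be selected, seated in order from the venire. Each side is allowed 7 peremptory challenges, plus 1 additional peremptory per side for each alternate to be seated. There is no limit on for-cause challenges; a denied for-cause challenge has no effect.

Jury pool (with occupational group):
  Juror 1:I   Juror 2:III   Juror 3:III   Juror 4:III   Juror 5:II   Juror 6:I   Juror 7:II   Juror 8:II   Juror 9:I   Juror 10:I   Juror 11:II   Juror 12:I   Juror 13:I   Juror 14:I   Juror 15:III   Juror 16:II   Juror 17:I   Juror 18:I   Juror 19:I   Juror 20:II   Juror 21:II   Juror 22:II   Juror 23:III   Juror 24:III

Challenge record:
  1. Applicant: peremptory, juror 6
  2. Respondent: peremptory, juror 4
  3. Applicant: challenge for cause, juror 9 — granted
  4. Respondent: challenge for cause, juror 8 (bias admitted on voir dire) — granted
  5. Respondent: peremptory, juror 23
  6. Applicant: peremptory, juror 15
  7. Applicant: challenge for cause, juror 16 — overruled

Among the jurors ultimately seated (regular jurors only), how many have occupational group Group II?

Removed: #4, #6, #8, #9, #15, #23.
Seated jurors 1–8: #1, #2, #3, #5, #7, #10, #11, #12 (alternates #13 not counted).
Of those, in Group II: #5, #7, #11 → 3.

3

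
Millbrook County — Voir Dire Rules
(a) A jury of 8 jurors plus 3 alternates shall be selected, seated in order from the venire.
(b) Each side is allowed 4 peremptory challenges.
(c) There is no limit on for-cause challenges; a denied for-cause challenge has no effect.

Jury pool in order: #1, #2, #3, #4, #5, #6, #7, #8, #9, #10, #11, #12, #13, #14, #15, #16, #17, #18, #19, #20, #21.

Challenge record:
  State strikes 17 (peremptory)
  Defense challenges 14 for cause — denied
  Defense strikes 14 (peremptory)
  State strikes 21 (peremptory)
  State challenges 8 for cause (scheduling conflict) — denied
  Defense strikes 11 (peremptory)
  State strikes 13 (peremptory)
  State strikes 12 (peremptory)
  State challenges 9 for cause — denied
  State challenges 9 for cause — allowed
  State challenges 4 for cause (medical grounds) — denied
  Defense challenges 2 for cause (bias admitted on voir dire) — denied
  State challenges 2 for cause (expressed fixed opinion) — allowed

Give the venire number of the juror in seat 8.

10

Removed: #2, #9, #11, #12, #13, #14, #17, #21. (#4, #8 stay — for-cause denied.)
Seating in order: seats 1–8 → #1, #3, #4, #5, #6, #7, #8, #10; alternates → #15, #16, #18.
So seat 8 is #10.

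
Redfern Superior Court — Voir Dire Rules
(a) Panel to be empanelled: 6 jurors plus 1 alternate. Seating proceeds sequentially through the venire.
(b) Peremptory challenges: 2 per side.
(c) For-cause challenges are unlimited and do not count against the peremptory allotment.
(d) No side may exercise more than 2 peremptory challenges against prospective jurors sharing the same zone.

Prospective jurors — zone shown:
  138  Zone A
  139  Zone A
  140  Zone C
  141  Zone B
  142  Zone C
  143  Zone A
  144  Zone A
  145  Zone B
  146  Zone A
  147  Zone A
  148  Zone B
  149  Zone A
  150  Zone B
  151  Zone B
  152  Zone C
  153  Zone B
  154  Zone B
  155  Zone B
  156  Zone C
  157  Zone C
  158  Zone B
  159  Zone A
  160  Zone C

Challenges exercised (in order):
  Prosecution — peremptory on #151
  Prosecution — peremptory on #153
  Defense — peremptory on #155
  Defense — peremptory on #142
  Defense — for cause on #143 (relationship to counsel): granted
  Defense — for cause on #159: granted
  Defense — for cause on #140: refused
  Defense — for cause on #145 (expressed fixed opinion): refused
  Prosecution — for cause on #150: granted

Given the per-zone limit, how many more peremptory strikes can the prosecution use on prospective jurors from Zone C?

0

Prosecution peremptories so far: #151, #153 — 2 of 2 used, 0 left overall.
Against Zone C: none yet — per-zone cap 2 leaves 2.
Binding limit: min(0, 2) = 0.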